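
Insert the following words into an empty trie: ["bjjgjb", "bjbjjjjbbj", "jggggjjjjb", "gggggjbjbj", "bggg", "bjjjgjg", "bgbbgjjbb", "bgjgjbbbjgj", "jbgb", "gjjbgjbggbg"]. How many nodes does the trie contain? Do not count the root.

Insert word by word; a character creates a node only if that edge doesn't already exist:
  "bjjgjb" → 6 new (b, j, j, g, j, b)
  "bjbjjjjbbj" → prefix "bj" already present; 8 new (b, j, j, j, j, b, b, j)
  "jggggjjjjb" → 10 new (j, g, g, g, g, j, j, j, j, b)
  "gggggjbjbj" → 10 new (g, g, g, g, g, j, b, j, b, j)
  "bggg" → prefix "b" already present; 3 new (g, g, g)
  "bjjjgjg" → prefix "bjj" already present; 4 new (j, g, j, g)
  "bgbbgjjbb" → prefix "bg" already present; 7 new (b, b, g, j, j, b, b)
  "bgjgjbbbjgj" → prefix "bg" already present; 9 new (j, g, j, b, b, b, j, g, j)
  "jbgb" → prefix "j" already present; 3 new (b, g, b)
  "gjjbgjbggbg" → prefix "g" already present; 10 new (j, j, b, g, j, b, g, g, b, g)
Total nodes = 6 + 8 + 10 + 10 + 3 + 4 + 7 + 9 + 3 + 10 = 70

70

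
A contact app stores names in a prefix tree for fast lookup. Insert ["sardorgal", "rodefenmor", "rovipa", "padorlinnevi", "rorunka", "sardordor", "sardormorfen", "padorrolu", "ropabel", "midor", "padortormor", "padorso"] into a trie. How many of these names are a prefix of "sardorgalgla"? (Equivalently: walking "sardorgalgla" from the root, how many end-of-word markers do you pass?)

Check each prefix of "sardorgalgla" against the stored set — each match is an end-marker on the path.
Prefixes of the query that are stored words: "sardorgal"
Count: 1

1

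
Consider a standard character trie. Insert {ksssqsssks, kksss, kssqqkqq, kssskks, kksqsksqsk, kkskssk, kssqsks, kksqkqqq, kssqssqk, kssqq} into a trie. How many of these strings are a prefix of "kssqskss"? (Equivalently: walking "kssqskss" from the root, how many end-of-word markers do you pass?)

1

Walk "kssqskss" from the root; an end-of-word marker is hit whenever a stored word is a prefix of "kssqskss".
Prefixes of the query that are stored words: "kssqsks"
Count: 1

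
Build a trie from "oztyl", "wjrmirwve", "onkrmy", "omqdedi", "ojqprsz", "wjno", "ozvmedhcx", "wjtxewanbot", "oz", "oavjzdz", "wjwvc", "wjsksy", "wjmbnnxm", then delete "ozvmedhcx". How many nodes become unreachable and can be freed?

Walk "ozvmedhcx" from the leaf back toward the root, removing each node that no remaining word uses.
The suffix "vmedhcx" (7 nodes) is used only by "ozvmedhcx"; the node for "oz" still has the child "t", so pruning stops there.
Nodes removed: 7

7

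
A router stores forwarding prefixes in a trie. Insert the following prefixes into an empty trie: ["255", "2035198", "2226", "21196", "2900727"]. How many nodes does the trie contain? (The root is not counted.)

22

Trie structure (* marks end of a word):
(root)
└─ 2
   ├─ 0
   │  └─ 3
   │     └─ 5
   │        └─ 1
   │           └─ 9
   │              └─ 8 *
   ├─ 1
   │  └─ 1
   │     └─ 9
   │        └─ 6 *
   ├─ 2
   │  └─ 2
   │     └─ 6 *
   ├─ 5
   │  └─ 5 *
   └─ 9
      └─ 0
         └─ 0
            └─ 7
               └─ 2
                  └─ 7 *
Counting every labelled node above: 22.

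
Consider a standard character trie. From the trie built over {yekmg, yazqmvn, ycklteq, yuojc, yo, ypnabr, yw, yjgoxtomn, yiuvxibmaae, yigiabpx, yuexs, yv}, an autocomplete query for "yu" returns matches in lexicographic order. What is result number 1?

Filter for "yu…" and sort: "yuexs", "yuojc"
The 1st is yuexs.

yuexs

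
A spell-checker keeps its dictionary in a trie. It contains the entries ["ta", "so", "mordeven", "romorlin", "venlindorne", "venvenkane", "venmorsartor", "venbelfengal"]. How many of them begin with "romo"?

1

Filter for entries beginning with "romo":
Words under "romo": romorlin
Count: 1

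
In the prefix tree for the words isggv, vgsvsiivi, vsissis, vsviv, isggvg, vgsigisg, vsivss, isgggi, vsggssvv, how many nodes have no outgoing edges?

8

Leaves are exactly the stored words that no other stored word extends.
Those words: "isgggi", "isggvg", "vgsigisg", "vgsvsiivi", "vsggssvv", "vsissis", "vsivss", "vsviv"
Leaf count: 8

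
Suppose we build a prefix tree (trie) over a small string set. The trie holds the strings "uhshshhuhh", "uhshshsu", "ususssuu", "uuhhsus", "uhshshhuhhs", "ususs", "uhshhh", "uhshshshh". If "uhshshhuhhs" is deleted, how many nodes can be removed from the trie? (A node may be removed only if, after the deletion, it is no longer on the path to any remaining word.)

Walk "uhshshhuhhs" from the leaf back toward the root, removing each node that no remaining word uses.
The suffix "s" (1 node) is used only by "uhshshhuhhs"; "uhshshhuhh" is itself a stored word, so pruning stops there.
Nodes removed: 1

1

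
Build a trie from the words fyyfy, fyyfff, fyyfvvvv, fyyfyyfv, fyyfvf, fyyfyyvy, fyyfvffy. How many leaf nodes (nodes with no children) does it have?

5

A leaf is a node with no children — equivalently, the end of a word that is not a proper prefix of any other stored word.
Those words: "fyyfff", "fyyfvffy", "fyyfvvvv", "fyyfyyfv", "fyyfyyvy"
Leaf count: 5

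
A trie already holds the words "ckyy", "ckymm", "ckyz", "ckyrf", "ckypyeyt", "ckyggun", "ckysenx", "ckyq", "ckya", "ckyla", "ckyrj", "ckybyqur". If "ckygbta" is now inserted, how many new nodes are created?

3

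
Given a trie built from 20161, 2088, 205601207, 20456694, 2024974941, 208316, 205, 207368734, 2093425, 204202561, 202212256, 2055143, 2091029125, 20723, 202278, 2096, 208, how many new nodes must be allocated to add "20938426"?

4

"2093" is already a path in the trie; the remaining "8426" must be added.
So 8 − 4 = 4 new nodes.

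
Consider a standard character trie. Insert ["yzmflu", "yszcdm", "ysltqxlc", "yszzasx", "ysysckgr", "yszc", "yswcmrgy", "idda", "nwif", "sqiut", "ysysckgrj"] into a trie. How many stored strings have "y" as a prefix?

Filter for entries beginning with "y":
Words under "y": ysltqxlc, yswcmrgy, ysysckgr, ysysckgrj, yszc, yszcdm, yszzasx, yzmflu
Count: 8

8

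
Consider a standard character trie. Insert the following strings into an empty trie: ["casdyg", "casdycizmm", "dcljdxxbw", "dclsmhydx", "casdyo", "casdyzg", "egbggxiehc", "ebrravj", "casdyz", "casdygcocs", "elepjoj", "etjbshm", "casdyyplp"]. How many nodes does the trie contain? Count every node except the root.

For each word, the new-node count is its length minus the longest prefix already in the trie:
  "casdyg" → 6 new (c, a, s, d, y, g)
  "casdycizmm" → prefix "casdy" already present; 5 new (c, i, z, m, m)
  "dcljdxxbw" → 9 new (d, c, l, j, d, x, x, b, w)
  "dclsmhydx" → prefix "dcl" already present; 6 new (s, m, h, y, d, x)
  "casdyo" → prefix "casdy" already present; 1 new (o)
  "casdyzg" → prefix "casdy" already present; 2 new (z, g)
  "egbggxiehc" → 10 new (e, g, b, g, g, x, i, e, h, c)
  "ebrravj" → prefix "e" already present; 6 new (b, r, r, a, v, j)
  "casdyz" → prefix "casdyz" already present; 0 new (none)
  "casdygcocs" → prefix "casdyg" already present; 4 new (c, o, c, s)
  "elepjoj" → prefix "e" already present; 6 new (l, e, p, j, o, j)
  "etjbshm" → prefix "e" already present; 6 new (t, j, b, s, h, m)
  "casdyyplp" → prefix "casdy" already present; 4 new (y, p, l, p)
Total nodes = 6 + 5 + 9 + 6 + 1 + 2 + 10 + 6 + 0 + 4 + 6 + 6 + 4 = 65

65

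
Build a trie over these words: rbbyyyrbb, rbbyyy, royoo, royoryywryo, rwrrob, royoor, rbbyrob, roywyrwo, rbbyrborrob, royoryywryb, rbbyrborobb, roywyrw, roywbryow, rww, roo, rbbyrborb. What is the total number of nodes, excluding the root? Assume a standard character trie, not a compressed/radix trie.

52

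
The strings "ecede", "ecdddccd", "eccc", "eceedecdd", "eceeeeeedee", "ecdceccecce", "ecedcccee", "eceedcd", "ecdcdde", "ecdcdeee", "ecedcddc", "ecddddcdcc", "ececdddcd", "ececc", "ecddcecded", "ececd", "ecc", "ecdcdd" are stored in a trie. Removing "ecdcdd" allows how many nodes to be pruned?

0

Walk "ecdcdd" from the leaf back toward the root, removing each node that no remaining word uses.
Every node on "ecdcdd" is still needed (e.g. by "ecdcdde"), so nothing is freed.
Nodes removed: 0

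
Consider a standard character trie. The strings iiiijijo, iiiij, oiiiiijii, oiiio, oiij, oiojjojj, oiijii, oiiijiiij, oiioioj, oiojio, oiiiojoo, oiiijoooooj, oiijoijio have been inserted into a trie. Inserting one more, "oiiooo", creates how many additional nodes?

2

The longest prefix of "oiiooo" already in the trie is "oiio" (length 4).
So 6 − 4 = 2 new nodes.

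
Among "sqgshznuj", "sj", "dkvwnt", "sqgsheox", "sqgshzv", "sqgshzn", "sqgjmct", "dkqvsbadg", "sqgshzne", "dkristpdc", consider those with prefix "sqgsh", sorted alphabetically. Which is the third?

Filter for "sqgsh…" and sort: "sqgsheox", "sqgshzn", "sqgshzne", "sqgshznuj", "sqgshzv"
Position 3: sqgshzne

sqgshzne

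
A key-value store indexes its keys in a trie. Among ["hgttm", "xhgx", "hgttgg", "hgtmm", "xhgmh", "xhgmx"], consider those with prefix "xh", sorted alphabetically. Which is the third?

xhgx

Filter for "xh…" and sort: "xhgmh", "xhgmx", "xhgx"
The 3rd is xhgx.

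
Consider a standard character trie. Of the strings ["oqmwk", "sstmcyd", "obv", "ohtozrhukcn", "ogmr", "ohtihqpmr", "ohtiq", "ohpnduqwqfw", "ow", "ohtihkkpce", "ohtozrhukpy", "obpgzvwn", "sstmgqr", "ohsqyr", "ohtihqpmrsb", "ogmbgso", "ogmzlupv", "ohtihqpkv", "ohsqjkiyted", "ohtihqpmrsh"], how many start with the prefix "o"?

18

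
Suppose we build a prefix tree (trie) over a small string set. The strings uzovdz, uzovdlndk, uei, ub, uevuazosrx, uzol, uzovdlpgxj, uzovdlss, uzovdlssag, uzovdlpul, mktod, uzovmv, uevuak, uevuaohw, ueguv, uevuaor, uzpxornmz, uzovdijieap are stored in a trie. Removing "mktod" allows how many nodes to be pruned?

Walk "mktod" from the leaf back toward the root, removing each node that no remaining word uses.
No other word shares any prefix with "mktod", so all 5 of its nodes go.
Nodes removed: 5

5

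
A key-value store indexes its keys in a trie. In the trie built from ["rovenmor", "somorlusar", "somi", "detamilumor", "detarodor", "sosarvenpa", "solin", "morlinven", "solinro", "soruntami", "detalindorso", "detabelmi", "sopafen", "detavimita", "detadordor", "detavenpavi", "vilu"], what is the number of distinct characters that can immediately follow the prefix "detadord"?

The children of the "detadord" node are the distinct next characters among strings starting with "detadord".
Characters that immediately follow "detadord" among the stored strings: {o}.
That node has 1 child edge.

1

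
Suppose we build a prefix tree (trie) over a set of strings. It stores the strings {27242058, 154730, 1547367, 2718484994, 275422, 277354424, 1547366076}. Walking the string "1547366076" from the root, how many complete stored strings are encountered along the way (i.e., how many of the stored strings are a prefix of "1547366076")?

1

Check each prefix of "1547366076" against the stored set — each match is an end-marker on the path.
Prefixes of the query that are stored words: "1547366076"
Count: 1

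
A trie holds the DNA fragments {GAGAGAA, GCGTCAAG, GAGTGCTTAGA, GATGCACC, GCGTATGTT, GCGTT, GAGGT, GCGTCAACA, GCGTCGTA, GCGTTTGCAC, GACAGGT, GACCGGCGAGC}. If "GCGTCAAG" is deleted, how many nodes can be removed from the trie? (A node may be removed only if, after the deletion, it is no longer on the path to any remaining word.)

1

Walk "GCGTCAAG" from the leaf back toward the root, removing each node that no remaining word uses.
The suffix "G" (1 node) is used only by "GCGTCAAG"; the node for "GCGTCAA" still has the child "C", so pruning stops there.
Nodes removed: 1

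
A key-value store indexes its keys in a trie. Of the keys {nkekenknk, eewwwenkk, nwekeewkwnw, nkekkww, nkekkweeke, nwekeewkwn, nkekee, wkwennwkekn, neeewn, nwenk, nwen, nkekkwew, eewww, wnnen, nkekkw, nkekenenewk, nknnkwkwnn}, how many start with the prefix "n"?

13

Walk to "n"; the words in its subtree are exactly those with that prefix.
Matches: "neeewn", "nkekee", "nkekenenewk", "nkekenknk", "nkekkw", "nkekkweeke", "nkekkwew", "nkekkww", "nknnkwkwnn", "nwekeewkwn", "nwekeewkwnw", "nwen", "nwenk"
Count: 13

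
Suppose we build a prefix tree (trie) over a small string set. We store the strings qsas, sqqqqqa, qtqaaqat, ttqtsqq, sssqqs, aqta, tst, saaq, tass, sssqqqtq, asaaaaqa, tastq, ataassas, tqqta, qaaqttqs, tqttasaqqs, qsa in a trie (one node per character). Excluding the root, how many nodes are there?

80

Insert word by word; a character creates a node only if that edge doesn't already exist:
  "qsas" → 4 new (q, s, a, s)
  "sqqqqqa" → 7 new (s, q, q, q, q, q, a)
  "qtqaaqat" → prefix "q" already present; 7 new (t, q, a, a, q, a, t)
  "ttqtsqq" → 7 new (t, t, q, t, s, q, q)
  "sssqqs" → prefix "s" already present; 5 new (s, s, q, q, s)
  "aqta" → 4 new (a, q, t, a)
  "tst" → prefix "t" already present; 2 new (s, t)
  "saaq" → prefix "s" already present; 3 new (a, a, q)
  "tass" → prefix "t" already present; 3 new (a, s, s)
  "sssqqqtq" → prefix "sssqq" already present; 3 new (q, t, q)
  "asaaaaqa" → prefix "a" already present; 7 new (s, a, a, a, a, q, a)
  "tastq" → prefix "tas" already present; 2 new (t, q)
  "ataassas" → prefix "a" already present; 7 new (t, a, a, s, s, a, s)
  "tqqta" → prefix "t" already present; 4 new (q, q, t, a)
  "qaaqttqs" → prefix "q" already present; 7 new (a, a, q, t, t, q, s)
  "tqttasaqqs" → prefix "tq" already present; 8 new (t, t, a, s, a, q, q, s)
  "qsa" → prefix "qsa" already present; 0 new (none)
Total nodes = 4 + 7 + 7 + 7 + 5 + 4 + 2 + 3 + 3 + 3 + 7 + 2 + 7 + 4 + 7 + 8 + 0 = 80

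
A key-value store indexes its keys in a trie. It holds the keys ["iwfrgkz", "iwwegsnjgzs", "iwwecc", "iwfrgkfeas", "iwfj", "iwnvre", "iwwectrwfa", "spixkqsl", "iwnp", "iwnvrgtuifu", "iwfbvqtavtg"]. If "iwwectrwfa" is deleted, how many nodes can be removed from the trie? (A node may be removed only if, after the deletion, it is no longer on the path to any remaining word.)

A node on "iwwectrwfa"'s path can go only if nothing else ends at it or branches off below it.
The suffix "trwfa" (5 nodes) is used only by "iwwectrwfa"; the node for "iwwec" still has the child "c", so pruning stops there.
Nodes removed: 5

5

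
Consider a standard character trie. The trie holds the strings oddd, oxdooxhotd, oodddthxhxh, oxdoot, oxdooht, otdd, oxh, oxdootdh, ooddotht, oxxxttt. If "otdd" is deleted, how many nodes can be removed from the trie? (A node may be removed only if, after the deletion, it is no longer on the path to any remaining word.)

3

Walk "otdd" from the leaf back toward the root, removing each node that no remaining word uses.
The suffix "tdd" (3 nodes) is used only by "otdd"; the node for "o" still has the child "d", so pruning stops there.
Nodes removed: 3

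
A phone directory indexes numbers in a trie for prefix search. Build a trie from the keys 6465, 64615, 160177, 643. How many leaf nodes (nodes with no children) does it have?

4

Leaves are exactly the stored words that no other stored word extends.
Those words: "160177", "643", "64615", "6465"
Leaf count: 4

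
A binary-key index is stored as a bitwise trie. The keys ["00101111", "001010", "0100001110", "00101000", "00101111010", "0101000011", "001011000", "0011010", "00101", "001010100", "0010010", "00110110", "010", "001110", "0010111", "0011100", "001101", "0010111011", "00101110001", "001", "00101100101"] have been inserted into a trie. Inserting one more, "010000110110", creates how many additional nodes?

4

Walking "010000110110" from the root, the first 8 characters ("01000011") follow existing edges; "0" is the first miss.
So 12 − 8 = 4 new nodes.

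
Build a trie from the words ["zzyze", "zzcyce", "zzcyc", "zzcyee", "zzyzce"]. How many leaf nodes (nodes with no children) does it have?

4

Leaves are exactly the stored words that no other stored word extends.
Those words: "zzcyce", "zzcyee", "zzyzce", "zzyze"
Leaf count: 4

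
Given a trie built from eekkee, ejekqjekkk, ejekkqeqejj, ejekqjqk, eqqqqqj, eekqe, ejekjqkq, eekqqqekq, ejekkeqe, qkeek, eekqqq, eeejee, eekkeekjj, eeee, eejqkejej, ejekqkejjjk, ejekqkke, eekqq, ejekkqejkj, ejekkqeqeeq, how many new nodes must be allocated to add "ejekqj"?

"ejekqj" is already a full path in the trie; only an end-marker is added.
No new nodes are needed: 0.

0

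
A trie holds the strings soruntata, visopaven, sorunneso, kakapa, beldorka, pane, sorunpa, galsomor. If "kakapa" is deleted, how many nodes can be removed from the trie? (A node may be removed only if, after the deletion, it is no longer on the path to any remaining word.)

After clearing the end-marker at "kakapa", prune upward until reaching a node still needed by another word.
No other word shares any prefix with "kakapa", so all 6 of its nodes go.
Nodes removed: 6

6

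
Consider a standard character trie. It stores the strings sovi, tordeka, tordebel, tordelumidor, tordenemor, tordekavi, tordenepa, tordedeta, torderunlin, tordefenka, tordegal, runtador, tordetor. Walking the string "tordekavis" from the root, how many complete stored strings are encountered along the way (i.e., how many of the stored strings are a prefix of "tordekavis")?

2

Check each prefix of "tordekavis" against the stored set — each match is an end-marker on the path.
Prefixes of the query that are stored words: "tordeka", "tordekavi"
Count: 2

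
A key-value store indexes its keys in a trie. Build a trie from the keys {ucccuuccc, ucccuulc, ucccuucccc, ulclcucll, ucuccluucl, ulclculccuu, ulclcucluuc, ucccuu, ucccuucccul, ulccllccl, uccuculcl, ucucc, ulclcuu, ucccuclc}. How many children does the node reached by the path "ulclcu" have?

3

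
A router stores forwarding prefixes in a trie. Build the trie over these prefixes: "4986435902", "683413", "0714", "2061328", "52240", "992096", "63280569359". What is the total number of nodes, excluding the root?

48

Insert word by word; a character creates a node only if that edge doesn't already exist:
  "4986435902" → 10 new (4, 9, 8, 6, 4, 3, 5, 9, 0, 2)
  "683413" → 6 new (6, 8, 3, 4, 1, 3)
  "0714" → 4 new (0, 7, 1, 4)
  "2061328" → 7 new (2, 0, 6, 1, 3, 2, 8)
  "52240" → 5 new (5, 2, 2, 4, 0)
  "992096" → 6 new (9, 9, 2, 0, 9, 6)
  "63280569359" → prefix "6" already present; 10 new (3, 2, 8, 0, 5, 6, 9, 3, 5, 9)
Total nodes = 10 + 6 + 4 + 7 + 5 + 6 + 10 = 48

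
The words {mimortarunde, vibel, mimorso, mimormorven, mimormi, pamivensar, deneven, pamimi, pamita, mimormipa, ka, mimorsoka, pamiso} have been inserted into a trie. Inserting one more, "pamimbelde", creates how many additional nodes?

"pamim" is already a path in the trie; the remaining "belde" must be added.
Each of the 5 remaining characters creates one node.

5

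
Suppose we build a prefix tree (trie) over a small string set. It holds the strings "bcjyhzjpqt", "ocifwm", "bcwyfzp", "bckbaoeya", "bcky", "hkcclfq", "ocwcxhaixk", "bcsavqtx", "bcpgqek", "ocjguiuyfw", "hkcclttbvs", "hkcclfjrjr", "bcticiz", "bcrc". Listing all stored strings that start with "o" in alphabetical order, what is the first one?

Filter for "o…" and sort: "ocifwm", "ocjguiuyfw", "ocwcxhaixk"
Position 1: ocifwm

ocifwm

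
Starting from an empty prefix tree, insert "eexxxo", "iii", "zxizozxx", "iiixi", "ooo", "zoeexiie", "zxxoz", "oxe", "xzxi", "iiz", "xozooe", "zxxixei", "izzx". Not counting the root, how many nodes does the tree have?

51

For each word, the new-node count is its length minus the longest prefix already in the trie:
  "eexxxo" → 6 new (e, e, x, x, x, o)
  "iii" → 3 new (i, i, i)
  "zxizozxx" → 8 new (z, x, i, z, o, z, x, x)
  "iiixi" → prefix "iii" already present; 2 new (x, i)
  "ooo" → 3 new (o, o, o)
  "zoeexiie" → prefix "z" already present; 7 new (o, e, e, x, i, i, e)
  "zxxoz" → prefix "zx" already present; 3 new (x, o, z)
  "oxe" → prefix "o" already present; 2 new (x, e)
  "xzxi" → 4 new (x, z, x, i)
  "iiz" → prefix "ii" already present; 1 new (z)
  "xozooe" → prefix "x" already present; 5 new (o, z, o, o, e)
  "zxxixei" → prefix "zxx" already present; 4 new (i, x, e, i)
  "izzx" → prefix "i" already present; 3 new (z, z, x)
Total nodes = 6 + 3 + 8 + 2 + 3 + 7 + 3 + 2 + 4 + 1 + 5 + 4 + 3 = 51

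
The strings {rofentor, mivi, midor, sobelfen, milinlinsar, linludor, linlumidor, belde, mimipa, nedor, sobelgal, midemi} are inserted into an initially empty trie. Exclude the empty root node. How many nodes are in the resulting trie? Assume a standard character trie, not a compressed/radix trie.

For each word, the new-node count is its length minus the longest prefix already in the trie:
  "rofentor" → 8 new (r, o, f, e, n, t, o, r)
  "mivi" → 4 new (m, i, v, i)
  "midor" → prefix "mi" already present; 3 new (d, o, r)
  "sobelfen" → 8 new (s, o, b, e, l, f, e, n)
  "milinlinsar" → prefix "mi" already present; 9 new (l, i, n, l, i, n, s, a, r)
  "linludor" → 8 new (l, i, n, l, u, d, o, r)
  "linlumidor" → prefix "linlu" already present; 5 new (m, i, d, o, r)
  "belde" → 5 new (b, e, l, d, e)
  "mimipa" → prefix "mi" already present; 4 new (m, i, p, a)
  "nedor" → 5 new (n, e, d, o, r)
  "sobelgal" → prefix "sobel" already present; 3 new (g, a, l)
  "midemi" → prefix "mid" already present; 3 new (e, m, i)
Total nodes = 8 + 4 + 3 + 8 + 9 + 8 + 5 + 5 + 4 + 5 + 3 + 3 = 65

65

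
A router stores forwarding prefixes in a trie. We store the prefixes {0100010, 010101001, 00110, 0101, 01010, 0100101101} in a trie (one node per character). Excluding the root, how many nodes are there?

Count nodes per top-level branch (shared prefixes stored once):
  '0'-branch (00110, 0100010, 0100101101, 0101, 01010, 010101001): 23 nodes
Sum: 23

23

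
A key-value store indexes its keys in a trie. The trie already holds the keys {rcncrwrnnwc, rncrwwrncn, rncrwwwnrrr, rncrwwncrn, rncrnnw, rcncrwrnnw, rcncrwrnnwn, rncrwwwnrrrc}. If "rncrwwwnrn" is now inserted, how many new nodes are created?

The longest prefix of "rncrwwwnrn" already in the trie is "rncrwwwnr" (length 9).
Each of the 1 remaining characters creates one node.

1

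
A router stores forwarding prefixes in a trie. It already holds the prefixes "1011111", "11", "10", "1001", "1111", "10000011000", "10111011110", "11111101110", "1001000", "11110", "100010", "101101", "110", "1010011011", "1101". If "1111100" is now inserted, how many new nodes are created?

2

"11111" is already a path in the trie; the remaining "00" must be added.
New nodes needed: |"1111100"| − 5 = 7 − 5 = 2.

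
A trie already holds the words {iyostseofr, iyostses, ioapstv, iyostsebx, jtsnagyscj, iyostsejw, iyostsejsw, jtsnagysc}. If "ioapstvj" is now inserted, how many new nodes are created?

"ioapstv" is already a path in the trie; the remaining "j" must be added.
Each of the 1 remaining characters creates one node.

1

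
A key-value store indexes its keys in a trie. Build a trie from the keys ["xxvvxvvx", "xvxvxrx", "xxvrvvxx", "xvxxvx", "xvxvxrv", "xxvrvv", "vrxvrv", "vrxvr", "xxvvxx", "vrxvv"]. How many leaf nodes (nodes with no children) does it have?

8

A leaf is a node with no children — equivalently, the end of a word that is not a proper prefix of any other stored word.
Those words: "vrxvrv", "vrxvv", "xvxvxrv", "xvxvxrx", "xvxxvx", "xxvrvvxx", "xxvvxvvx", "xxvvxx"
Leaf count: 8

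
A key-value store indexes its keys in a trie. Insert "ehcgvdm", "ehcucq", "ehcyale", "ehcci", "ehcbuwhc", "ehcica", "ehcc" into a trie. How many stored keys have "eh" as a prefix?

Traverse to the node for "eh", then collect every word in that subtree.
Words under "eh": ehcbuwhc, ehcc, ehcci, ehcgvdm, ehcica, ehcucq, ehcyale
Count: 7

7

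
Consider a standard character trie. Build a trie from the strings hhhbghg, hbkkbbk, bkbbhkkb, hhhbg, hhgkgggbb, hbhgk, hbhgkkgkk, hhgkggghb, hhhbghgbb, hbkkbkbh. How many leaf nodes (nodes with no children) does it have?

7

Leaves are exactly the stored words that no other stored word extends.
Those words: "bkbbhkkb", "hbhgkkgkk", "hbkkbbk", "hbkkbkbh", "hhgkgggbb", "hhgkggghb", "hhhbghgbb"
Leaf count: 7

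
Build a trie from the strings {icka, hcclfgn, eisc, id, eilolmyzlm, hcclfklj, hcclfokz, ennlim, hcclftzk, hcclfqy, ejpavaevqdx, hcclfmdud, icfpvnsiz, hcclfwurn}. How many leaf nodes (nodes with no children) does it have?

14

Leaves are exactly the stored words that no other stored word extends.
Those words: "eilolmyzlm", "eisc", "ejpavaevqdx", "ennlim", "hcclfgn", "hcclfklj", "hcclfmdud", "hcclfokz", "hcclfqy", "hcclftzk", "hcclfwurn", "icfpvnsiz", "icka", "id"
Leaf count: 14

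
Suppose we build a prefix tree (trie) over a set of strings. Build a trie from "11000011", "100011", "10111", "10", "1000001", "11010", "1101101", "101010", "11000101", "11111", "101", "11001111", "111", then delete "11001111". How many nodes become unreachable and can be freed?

4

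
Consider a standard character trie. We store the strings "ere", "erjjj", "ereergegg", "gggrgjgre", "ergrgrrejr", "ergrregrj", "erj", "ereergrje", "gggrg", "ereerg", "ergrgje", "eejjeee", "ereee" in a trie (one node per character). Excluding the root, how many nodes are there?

Count nodes per top-level branch (shared prefixes stored once):
  'e'-branch (eejjeee, ere, ereee, ereerg, ereergegg, ereergrje, ergrgje, ergrgrrejr, ergrregrj, erj, erjjj): 37 nodes
  'g'-branch (gggrg, gggrgjgre): 9 nodes
Sum: 46

46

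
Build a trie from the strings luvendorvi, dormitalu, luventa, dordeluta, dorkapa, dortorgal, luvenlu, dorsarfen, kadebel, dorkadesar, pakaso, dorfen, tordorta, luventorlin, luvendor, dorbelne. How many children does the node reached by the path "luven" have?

3

Walk "luven" from the root, arriving at one node.
Characters that immediately follow "luven" among the stored strings: {d, l, t}.
That node has 3 child edges.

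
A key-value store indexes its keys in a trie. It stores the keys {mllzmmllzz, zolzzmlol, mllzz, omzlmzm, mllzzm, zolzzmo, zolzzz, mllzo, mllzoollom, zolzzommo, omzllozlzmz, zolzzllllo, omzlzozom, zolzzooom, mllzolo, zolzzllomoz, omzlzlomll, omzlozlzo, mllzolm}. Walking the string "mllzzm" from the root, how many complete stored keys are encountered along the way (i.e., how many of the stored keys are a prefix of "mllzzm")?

Traverse "mllzzm" character by character; count nodes along the way that are marked as word ends.
Prefixes of the query that are stored words: "mllzz", "mllzzm"
Count: 2

2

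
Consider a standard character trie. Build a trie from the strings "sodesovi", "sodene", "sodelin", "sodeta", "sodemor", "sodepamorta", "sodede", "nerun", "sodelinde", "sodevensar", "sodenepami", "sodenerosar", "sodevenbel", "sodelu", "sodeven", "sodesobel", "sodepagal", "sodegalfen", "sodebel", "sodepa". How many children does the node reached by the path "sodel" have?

2

Follow the path "sodel" to its node, then look at its outgoing edges.
Distinct next characters after "sodel": i, u.
That node has 2 child edges.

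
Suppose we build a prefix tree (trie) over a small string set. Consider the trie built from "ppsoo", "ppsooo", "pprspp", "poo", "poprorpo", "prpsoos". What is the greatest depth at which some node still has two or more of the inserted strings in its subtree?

Equivalently: take the maximum, over all pairs, of their longest common prefix length.
e.g. "ppsoo" and "ppsooo" share the prefix "ppsoo" of length 5; no pair shares a longer one.
Longest shared-prefix length: 5

5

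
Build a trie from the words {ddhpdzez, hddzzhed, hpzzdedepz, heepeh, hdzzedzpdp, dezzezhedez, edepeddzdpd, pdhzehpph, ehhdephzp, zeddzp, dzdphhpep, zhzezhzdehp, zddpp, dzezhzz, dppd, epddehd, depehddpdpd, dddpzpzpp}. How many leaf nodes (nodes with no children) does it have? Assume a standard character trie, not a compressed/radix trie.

18

Leaves are exactly the stored words that no other stored word extends.
Those words: "dddpzpzpp", "ddhpdzez", "depehddpdpd", "dezzezhedez", "dppd", "dzdphhpep", "dzezhzz", "edepeddzdpd", "ehhdephzp", "epddehd", "hddzzhed", "hdzzedzpdp", "heepeh", "hpzzdedepz", "pdhzehpph", "zddpp", "zeddzp", "zhzezhzdehp"
Leaf count: 18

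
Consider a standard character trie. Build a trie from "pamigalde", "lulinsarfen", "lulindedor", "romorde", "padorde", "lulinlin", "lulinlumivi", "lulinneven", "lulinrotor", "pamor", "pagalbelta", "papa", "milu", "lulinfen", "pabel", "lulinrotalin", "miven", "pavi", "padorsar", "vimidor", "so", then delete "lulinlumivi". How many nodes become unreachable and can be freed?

5

Walk "lulinlumivi" from the leaf back toward the root, removing each node that no remaining word uses.
The suffix "umivi" (5 nodes) is used only by "lulinlumivi"; the node for "lulinl" still has the child "i", so pruning stops there.
Nodes removed: 5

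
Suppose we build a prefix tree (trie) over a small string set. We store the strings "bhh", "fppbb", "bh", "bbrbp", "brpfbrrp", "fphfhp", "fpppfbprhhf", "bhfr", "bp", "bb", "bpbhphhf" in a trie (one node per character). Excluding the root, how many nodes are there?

Trie structure (* marks end of a word):
(root)
├─ b
│  ├─ b *
│  │  └─ r
│  │     └─ b
│  │        └─ p *
│  ├─ h *
│  │  ├─ f
│  │  │  └─ r *
│  │  └─ h *
│  ├─ p *
│  │  └─ b
│  │     └─ h
│  │        └─ p
│  │           └─ h
│  │              └─ h
│  │                 └─ f *
│  └─ r
│     └─ p
│        └─ f
│           └─ b
│              └─ r
│                 └─ r
│                    └─ p *
└─ f
   └─ p
      ├─ h
      │  └─ f
      │     └─ h
      │        └─ p *
      └─ p
         ├─ b
         │  └─ b *
         └─ p
            └─ f
               └─ b
                  └─ p
                     └─ r
                        └─ h
                           └─ h
                              └─ f *
Counting every labelled node above: 40.

40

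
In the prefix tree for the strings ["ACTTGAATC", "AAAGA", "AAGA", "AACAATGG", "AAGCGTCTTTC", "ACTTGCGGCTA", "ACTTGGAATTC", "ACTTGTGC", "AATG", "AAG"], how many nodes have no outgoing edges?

9

Leaves are exactly the stored words that no other stored word extends.
Those words: "AAAGA", "AACAATGG", "AAGA", "AAGCGTCTTTC", "AATG", "ACTTGAATC", "ACTTGCGGCTA", "ACTTGGAATTC", "ACTTGTGC"
Leaf count: 9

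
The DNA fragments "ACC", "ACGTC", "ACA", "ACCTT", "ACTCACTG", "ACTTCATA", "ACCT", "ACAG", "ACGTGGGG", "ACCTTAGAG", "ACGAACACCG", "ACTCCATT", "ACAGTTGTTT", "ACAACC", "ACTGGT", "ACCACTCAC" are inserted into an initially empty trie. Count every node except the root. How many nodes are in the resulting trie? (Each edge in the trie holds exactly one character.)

58

Insert word by word; a character creates a node only if that edge doesn't already exist:
  "ACC" → 3 new (A, C, C)
  "ACGTC" → prefix "AC" already present; 3 new (G, T, C)
  "ACA" → prefix "AC" already present; 1 new (A)
  "ACCTT" → prefix "ACC" already present; 2 new (T, T)
  "ACTCACTG" → prefix "AC" already present; 6 new (T, C, A, C, T, G)
  "ACTTCATA" → prefix "ACT" already present; 5 new (T, C, A, T, A)
  "ACCT" → prefix "ACCT" already present; 0 new (none)
  "ACAG" → prefix "ACA" already present; 1 new (G)
  "ACGTGGGG" → prefix "ACGT" already present; 4 new (G, G, G, G)
  "ACCTTAGAG" → prefix "ACCTT" already present; 4 new (A, G, A, G)
  "ACGAACACCG" → prefix "ACG" already present; 7 new (A, A, C, A, C, C, G)
  "ACTCCATT" → prefix "ACTC" already present; 4 new (C, A, T, T)
  "ACAGTTGTTT" → prefix "ACAG" already present; 6 new (T, T, G, T, T, T)
  "ACAACC" → prefix "ACA" already present; 3 new (A, C, C)
  "ACTGGT" → prefix "ACT" already present; 3 new (G, G, T)
  "ACCACTCAC" → prefix "ACC" already present; 6 new (A, C, T, C, A, C)
Total nodes = 3 + 3 + 1 + 2 + 6 + 5 + 0 + 1 + 4 + 4 + 7 + 4 + 6 + 3 + 3 + 6 = 58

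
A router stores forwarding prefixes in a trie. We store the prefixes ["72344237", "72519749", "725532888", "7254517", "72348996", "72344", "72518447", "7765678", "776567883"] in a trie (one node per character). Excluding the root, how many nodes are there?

40

Trie structure (* marks end of a word):
(root)
└─ 7
   ├─ 2
   │  ├─ 3
   │  │  └─ 4
   │  │     ├─ 4 *
   │  │     │  └─ 2
   │  │     │     └─ 3
   │  │     │        └─ 7 *
   │  │     └─ 8
   │  │        └─ 9
   │  │           └─ 9
   │  │              └─ 6 *
   │  └─ 5
   │     ├─ 1
   │     │  ├─ 8
   │     │  │  └─ 4
   │     │  │     └─ 4
   │     │  │        └─ 7 *
   │     │  └─ 9
   │     │     └─ 7
   │     │        └─ 4
   │     │           └─ 9 *
   │     ├─ 4
   │     │  └─ 5
   │     │     └─ 1
   │     │        └─ 7 *
   │     └─ 5
   │        └─ 3
   │           └─ 2
   │              └─ 8
   │                 └─ 8
   │                    └─ 8 *
   └─ 7
      └─ 6
         └─ 5
            └─ 6
               └─ 7
                  └─ 8 *
                     └─ 8
                        └─ 3 *
Counting every labelled node above: 40.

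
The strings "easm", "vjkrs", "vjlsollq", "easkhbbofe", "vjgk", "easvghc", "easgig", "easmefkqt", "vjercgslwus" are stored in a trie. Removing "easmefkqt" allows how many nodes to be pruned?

5

After clearing the end-marker at "easmefkqt", prune upward until reaching a node still needed by another word.
The suffix "efkqt" (5 nodes) is used only by "easmefkqt"; "easm" is itself a stored word, so pruning stops there.
Nodes removed: 5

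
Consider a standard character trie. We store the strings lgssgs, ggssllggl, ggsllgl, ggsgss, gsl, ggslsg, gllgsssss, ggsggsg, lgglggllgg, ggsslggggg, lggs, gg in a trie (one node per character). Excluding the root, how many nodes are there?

51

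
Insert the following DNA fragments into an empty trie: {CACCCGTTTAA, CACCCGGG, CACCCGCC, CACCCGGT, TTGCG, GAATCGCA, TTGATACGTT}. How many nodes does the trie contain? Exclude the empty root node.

36

Count nodes per top-level branch (shared prefixes stored once):
  'C'-branch (CACCCGCC, CACCCGGG, CACCCGGT, CACCCGTTTAA): 16 nodes
  'G'-branch (GAATCGCA): 8 nodes
  'T'-branch (TTGATACGTT, TTGCG): 12 nodes
Sum: 36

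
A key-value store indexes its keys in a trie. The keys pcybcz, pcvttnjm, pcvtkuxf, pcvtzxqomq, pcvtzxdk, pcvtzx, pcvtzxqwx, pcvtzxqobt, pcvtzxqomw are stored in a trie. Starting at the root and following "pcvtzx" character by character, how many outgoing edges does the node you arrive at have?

2

Follow the path "pcvtzx" to its node, then look at its outgoing edges.
Distinct next characters after "pcvtzx": d, q.
That node has 2 child edges.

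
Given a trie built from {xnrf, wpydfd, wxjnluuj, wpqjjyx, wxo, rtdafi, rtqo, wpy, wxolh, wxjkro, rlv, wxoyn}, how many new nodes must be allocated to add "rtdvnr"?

"rtd" is already a path in the trie; the remaining "vnr" must be added.
New nodes needed: |"rtdvnr"| − 3 = 6 − 3 = 3.

3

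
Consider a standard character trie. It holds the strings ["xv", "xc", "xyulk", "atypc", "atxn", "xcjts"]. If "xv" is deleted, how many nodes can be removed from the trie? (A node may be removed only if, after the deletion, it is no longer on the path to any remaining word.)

1

After clearing the end-marker at "xv", prune upward until reaching a node still needed by another word.
The suffix "v" (1 node) is used only by "xv"; the node for "x" still has the child "c", so pruning stops there.
Nodes removed: 1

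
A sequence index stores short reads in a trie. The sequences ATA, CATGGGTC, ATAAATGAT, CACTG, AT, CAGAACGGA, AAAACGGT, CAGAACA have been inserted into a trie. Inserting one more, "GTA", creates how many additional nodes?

3

Nothing in the trie begins with "G"; the whole of "GTA" is new.
3 − 0 = 3 new nodes.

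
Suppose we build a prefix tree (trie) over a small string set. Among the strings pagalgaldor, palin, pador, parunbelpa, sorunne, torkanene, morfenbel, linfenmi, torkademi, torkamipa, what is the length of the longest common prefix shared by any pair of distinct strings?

The deepest shared node is where two words last agree before diverging.
"torkademi" and "torkamipa" agree on "torka" (5 characters) before diverging; nothing deeper is shared.
Longest shared-prefix length: 5

5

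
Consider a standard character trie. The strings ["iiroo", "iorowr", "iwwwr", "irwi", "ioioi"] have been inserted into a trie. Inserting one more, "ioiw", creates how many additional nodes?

Walking "ioiw" from the root, the first 3 characters ("ioi") follow existing edges; "w" is the first miss.
Each of the 1 remaining characters creates one node.

1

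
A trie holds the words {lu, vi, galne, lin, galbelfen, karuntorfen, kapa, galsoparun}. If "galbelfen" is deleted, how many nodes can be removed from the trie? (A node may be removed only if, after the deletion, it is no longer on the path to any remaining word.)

6

A node on "galbelfen"'s path can go only if nothing else ends at it or branches off below it.
The suffix "belfen" (6 nodes) is used only by "galbelfen"; the node for "gal" still has the child "n", so pruning stops there.
Nodes removed: 6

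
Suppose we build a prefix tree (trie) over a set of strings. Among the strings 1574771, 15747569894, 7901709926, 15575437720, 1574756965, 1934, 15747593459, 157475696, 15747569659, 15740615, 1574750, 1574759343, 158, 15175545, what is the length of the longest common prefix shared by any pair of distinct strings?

The deepest shared node is where two words last agree before diverging.
e.g. "1574756965" and "15747569659" share the prefix "1574756965" of length 10; no pair shares a longer one.
Longest shared-prefix length: 10

10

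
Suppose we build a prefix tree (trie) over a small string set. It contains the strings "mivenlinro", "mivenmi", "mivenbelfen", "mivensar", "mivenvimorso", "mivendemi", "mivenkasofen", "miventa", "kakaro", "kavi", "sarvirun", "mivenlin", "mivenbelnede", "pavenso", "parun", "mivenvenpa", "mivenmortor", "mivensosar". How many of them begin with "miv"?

13

Traverse to the node for "miv", then collect every word in that subtree.
Words under "miv": mivenbelfen, mivenbelnede, mivendemi, mivenkasofen, mivenlin, mivenlinro, mivenmi, mivenmortor, mivensar, mivensosar, miventa, mivenvenpa, mivenvimorso
Count: 13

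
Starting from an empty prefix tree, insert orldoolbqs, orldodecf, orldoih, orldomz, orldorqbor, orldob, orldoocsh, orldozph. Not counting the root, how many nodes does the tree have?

30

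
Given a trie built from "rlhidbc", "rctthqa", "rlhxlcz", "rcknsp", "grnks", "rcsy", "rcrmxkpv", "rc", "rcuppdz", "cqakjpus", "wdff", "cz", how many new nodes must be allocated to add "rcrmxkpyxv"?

3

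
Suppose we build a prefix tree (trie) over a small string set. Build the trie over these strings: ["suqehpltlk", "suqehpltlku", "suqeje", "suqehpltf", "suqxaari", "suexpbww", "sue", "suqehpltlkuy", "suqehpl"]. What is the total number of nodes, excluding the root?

Trie structure (* marks end of a word):
(root)
└─ s
   └─ u
      ├─ e *
      │  └─ x
      │     └─ p
      │        └─ b
      │           └─ w
      │              └─ w *
      └─ q
         ├─ e
         │  ├─ h
         │  │  └─ p
         │  │     └─ l *
         │  │        └─ t
         │  │           ├─ f *
         │  │           └─ l
         │  │              └─ k *
         │  │                 └─ u *
         │  │                    └─ y *
         │  └─ j
         │     └─ e *
         └─ x
            └─ a
               └─ a
                  └─ r
                     └─ i *
Counting every labelled node above: 26.

26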